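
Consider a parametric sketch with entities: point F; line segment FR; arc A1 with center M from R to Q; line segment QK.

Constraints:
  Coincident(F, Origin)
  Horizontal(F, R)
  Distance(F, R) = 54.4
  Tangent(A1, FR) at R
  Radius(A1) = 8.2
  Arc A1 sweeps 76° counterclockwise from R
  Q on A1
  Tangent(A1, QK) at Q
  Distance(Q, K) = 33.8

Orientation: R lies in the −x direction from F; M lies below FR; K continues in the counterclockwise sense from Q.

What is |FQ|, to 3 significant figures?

62.7

F is at the origin; F and R share the same y with |FR| = 54.4 and R on the −x side, so R = (-54.4, 0.00). Since A1 is tangent to FR there, MR ⟂ FR, so M = R + (0, -8.2) = (-54.4, -8.20). On A1, R sits at bearing 90° from M; a 76° counterclockwise sweep puts Q at bearing 166°, so Q = M + 8.2·(cos 166°, sin 166°) = (-62.4, -6.22). Then |FQ| = |Q − F| = 62.7.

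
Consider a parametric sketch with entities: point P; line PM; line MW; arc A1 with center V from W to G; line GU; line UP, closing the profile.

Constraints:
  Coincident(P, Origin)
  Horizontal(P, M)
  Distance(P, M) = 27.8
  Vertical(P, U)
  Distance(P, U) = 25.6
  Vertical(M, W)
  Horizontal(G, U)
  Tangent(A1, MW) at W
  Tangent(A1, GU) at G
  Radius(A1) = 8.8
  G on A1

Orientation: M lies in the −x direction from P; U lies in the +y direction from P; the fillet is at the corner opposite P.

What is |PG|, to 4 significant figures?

31.88

P is at the origin; P and M share the same y with |PM| = 27.8 and M on the −x side, so M = (-27.80, 0.000). P and U share the same x with |PU| = 25.6 and U on the +y side, so U = (0.000, 25.60). The virtual corner opposite P is at (-27.80, 25.60). Since A1 is tangent to MW there, VW ⟂ MW and tangency of A1 to GU means the radius VG is perpendicular to GU, with radius 8.8, so the center V sits 8.8 in from both sides at V = (-19.00, 16.80). That places the tangent points at W = (-27.80, 16.80) on MW and G = (-19.00, 25.60) on GU. Then |PG| = |G − P| = 31.88.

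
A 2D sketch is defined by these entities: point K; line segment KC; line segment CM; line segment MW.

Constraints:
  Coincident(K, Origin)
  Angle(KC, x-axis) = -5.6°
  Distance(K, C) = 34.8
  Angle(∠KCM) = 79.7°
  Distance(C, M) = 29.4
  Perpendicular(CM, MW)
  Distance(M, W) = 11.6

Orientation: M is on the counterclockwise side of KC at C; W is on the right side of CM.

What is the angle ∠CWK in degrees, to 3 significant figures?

41.6°

∠KCM = 79.7°, so CM runs at -5.6° + (180° − 79.7°) = 94.7° from the x-axis; with |CM| = 29.4, M = C + 29.4·(cos 94.7°, sin 94.7°) = (32.2, 25.9). The perpendicularity gives MW at right angles to CM; with |MW| = 11.6 on the right of CM, W = M + 11.6·(0.997, 0.0819) = (43.8, 26.9). Then cos ∠CWK = WC·WK / (|WC||WK|), giving 41.6°.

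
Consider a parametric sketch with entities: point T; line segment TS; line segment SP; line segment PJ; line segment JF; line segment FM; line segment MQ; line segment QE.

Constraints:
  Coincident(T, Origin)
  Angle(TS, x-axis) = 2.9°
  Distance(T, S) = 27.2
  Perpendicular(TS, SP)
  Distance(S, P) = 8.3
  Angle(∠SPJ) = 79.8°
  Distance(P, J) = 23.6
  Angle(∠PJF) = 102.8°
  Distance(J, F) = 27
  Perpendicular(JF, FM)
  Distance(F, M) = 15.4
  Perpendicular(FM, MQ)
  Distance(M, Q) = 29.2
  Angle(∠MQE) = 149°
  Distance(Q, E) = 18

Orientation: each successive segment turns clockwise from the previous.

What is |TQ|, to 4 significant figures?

20.25

JF ⟂ FM, so FM runs at 5.500°; with |FM| = 15.4, M = (16.92, 24.44). FM ⟂ MQ, so MQ runs at -84.50°; with |MQ| = 29.2, Q = (19.72, -4.628). Then |TQ| = |Q − T| = 20.25.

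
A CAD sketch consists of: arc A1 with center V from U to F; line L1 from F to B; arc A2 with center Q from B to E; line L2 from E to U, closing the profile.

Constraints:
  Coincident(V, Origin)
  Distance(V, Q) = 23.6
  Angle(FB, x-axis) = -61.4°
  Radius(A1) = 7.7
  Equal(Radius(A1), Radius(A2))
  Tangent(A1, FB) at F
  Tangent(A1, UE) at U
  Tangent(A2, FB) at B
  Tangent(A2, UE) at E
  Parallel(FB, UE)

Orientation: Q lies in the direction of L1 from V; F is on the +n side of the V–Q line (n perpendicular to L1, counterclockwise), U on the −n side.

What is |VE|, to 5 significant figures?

24.824

The slot axis is L1's direction at -61.4°, so u = (cos -61.4°, sin -61.4°) = (0.47869, -0.87798) and n = (−sin -61.4°, cos -61.4°) = (0.87798, 0.47869). V is at the origin and Q lies 23.6 along u from V, so Q = 23.6·u = (11.297, -20.720). Tangency of A1 to both parallel lines with radius 7.7 puts F and U at V ± 7.7·n: F = (6.7605, 3.6859), U = (-6.7605, -3.6859). Equal radii place B and E the same way about Q: B = Q + 7.7·n = (18.058, -17.034), E = Q − 7.7·n = (4.5367, -24.406). Then |VE| = |E − V| = 24.824.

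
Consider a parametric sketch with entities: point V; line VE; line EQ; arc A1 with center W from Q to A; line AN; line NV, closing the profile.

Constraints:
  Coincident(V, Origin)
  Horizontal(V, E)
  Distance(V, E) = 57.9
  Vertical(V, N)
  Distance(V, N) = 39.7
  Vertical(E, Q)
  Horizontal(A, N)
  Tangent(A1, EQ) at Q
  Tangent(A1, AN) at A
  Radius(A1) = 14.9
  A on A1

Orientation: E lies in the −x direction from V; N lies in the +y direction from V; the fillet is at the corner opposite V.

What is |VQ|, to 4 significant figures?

62.99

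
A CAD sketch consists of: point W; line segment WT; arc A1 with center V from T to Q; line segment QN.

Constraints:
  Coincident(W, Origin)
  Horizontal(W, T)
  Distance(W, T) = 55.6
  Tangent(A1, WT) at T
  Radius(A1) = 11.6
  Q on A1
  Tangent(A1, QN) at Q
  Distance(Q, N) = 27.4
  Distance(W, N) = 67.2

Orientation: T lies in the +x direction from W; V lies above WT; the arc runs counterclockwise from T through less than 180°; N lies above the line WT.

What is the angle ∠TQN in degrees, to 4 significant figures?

121.1°

W is at the origin; W and T share the same y with |WT| = 55.6 and T on the +x side, so T = (55.60, 0.000). Tangency of A1 to WT means the radius VT is perpendicular to WT, so V = T + (0, 11.6) = (55.60, 11.60). Since VQ ⟂ QN (tangency), |VN| = √(11.6² + 27.4²) = 29.75 regardless of where Q sits on A1. So N lies on both circle(W, 67.2) and circle(V, 29.75); the above-WT intersection is N = (53.05, 41.25). Q is the foot of the tangent from N: Q = (65.86, 17.02).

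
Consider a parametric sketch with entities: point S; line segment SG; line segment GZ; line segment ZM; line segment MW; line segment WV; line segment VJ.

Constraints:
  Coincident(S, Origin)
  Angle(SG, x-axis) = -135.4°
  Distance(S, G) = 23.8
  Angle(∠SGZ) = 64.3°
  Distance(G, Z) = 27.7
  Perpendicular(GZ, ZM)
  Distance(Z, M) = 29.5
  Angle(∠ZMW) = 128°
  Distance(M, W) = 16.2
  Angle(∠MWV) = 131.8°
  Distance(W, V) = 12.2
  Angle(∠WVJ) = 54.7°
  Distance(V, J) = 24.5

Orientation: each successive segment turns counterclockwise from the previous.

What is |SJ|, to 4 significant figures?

10.16

∠MWV = 131.8° gives WV at 170.5° from the x-axis; with |WV| = 12.2, V = (-1.612, 17.43). ∠WVJ = 54.7° gives VJ at -64.20° from the x-axis; with |VJ| = 24.5, J = (9.051, -4.626). Then |SJ| = |J − S| = 10.16.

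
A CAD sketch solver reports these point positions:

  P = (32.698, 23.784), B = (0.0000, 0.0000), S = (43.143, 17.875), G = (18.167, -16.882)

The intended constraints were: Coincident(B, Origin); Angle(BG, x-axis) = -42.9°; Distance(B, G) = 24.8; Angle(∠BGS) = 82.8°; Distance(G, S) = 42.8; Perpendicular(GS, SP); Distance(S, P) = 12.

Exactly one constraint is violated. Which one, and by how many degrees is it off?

Perpendicular(GS, SP) — off by 6.20°.

B = (0.00, 0.00) ✓; BG at -42.90° ✓; |BG| = 24.80 ✓; ∠BGS = 82.80° ✓; |GS| = 42.80 ✓; ∠(GS, SP) = 96.20° ✗; |SP| = 12.00 ✓.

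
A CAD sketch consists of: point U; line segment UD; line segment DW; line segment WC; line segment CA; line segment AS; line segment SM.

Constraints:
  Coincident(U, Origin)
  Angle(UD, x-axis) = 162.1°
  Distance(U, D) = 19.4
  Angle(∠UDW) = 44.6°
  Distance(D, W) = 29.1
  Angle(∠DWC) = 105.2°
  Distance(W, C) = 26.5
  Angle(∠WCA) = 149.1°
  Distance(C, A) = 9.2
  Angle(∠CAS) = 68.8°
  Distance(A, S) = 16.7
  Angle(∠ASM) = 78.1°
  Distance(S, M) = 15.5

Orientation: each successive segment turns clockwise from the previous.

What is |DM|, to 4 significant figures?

34.88

U is at the origin; UD runs at 162.1° with length 19.4, so D = (-18.46, 5.963). ∠UDW = 44.6° gives DW at 26.70° from the x-axis; with |DW| = 29.1, W = (7.536, 19.04). ∠DWC = 105.2° gives WC at -48.10° from the x-axis; with |WC| = 26.5, C = (25.23, -0.6864). ∠WCA = 149.1° gives CA at -79.00° from the x-axis; with |CA| = 9.2, A = (26.99, -9.717). ∠CAS = 68.8° gives AS at 169.8° from the x-axis; with |AS| = 16.7, S = (10.55, -6.760). ∠ASM = 78.1° gives SM at 67.90° from the x-axis; with |SM| = 15.5, M = (16.38, 7.601). Then |DM| = |M − D| = 34.88.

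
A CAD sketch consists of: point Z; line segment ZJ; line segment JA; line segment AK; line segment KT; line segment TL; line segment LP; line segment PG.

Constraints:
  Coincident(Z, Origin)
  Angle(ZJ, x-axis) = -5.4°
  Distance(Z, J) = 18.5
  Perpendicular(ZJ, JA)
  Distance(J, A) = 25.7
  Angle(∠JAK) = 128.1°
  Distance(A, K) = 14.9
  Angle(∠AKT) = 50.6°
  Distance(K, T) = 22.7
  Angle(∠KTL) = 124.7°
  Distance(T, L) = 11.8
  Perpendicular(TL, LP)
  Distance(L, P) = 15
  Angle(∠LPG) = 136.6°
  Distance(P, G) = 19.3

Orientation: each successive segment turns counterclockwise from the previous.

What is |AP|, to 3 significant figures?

10.2

Z is at the origin; ZJ runs at -5.4° with length 18.5, so J = (18.4, -1.74). ZJ is perpendicular to JA, so JA runs at 84.6°; with |JA| = 25.7, A = (20.8, 23.8). ∠JAK = 128.1° gives AK at 136° from the x-axis; with |AK| = 14.9, K = (10.0, 34.1). ∠AKT = 50.6° gives KT at -94.1° from the x-axis; with |KT| = 22.7, T = (8.41, 11.5). ∠KTL = 124.7° gives TL at -38.8° from the x-axis; with |TL| = 11.8, L = (17.6, 4.07). The perpendicularity gives LP at right angles to TL, so LP runs at 51.2°; with |LP| = 15.0, P = (27.0, 15.8). Then |AP| = |P − A| = 10.2.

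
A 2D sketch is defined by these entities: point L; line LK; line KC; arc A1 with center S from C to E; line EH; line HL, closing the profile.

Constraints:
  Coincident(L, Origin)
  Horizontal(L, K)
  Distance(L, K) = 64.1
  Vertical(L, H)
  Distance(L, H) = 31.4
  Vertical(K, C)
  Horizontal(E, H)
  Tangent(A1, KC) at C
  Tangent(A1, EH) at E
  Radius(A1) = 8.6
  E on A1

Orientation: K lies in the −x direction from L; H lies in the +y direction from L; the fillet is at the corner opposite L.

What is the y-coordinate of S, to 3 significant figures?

22.8

L is at the origin; LK is horizontal with |LK| = 64.1 and K on the −x side, so K = (-64.1, 0.00). L and H share the same x with |LH| = 31.4 and H on the +y side, so H = (0.00, 31.4). The virtual corner opposite L is at (-64.1, 31.4). The tangent condition forces SC to be normal to KC and tangency of A1 to EH means the radius SE is perpendicular to EH, with radius 8.6, so the center S sits 8.6 in from both sides at S = (-55.5, 22.8). So S.y = 22.8.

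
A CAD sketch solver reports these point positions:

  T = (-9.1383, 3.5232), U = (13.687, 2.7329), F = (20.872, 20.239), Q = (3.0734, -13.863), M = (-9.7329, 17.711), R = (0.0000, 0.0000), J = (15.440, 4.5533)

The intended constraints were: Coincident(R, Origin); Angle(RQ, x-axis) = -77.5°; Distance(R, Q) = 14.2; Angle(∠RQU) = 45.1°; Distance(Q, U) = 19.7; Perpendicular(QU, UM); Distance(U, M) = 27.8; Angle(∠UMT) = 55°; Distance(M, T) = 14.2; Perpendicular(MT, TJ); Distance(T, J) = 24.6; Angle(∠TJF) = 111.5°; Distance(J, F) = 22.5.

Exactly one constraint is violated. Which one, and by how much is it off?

Distance(J, F) = 22.5 — off by 5.90.

R = (0.00, 0.00) ✓; RQ at -77.50° ✓; |RQ| = 14.20 ✓; ∠RQU = 45.10° ✓; |QU| = 19.70 ✓; ∠(QU, UM) = 90.00° ✓; |UM| = 27.80 ✓; ∠UMT = 55.00° ✓; |MT| = 14.20 ✓; ∠(MT, TJ) = 90.00° ✓; |TJ| = 24.60 ✓; ∠TJF = 111.5° ✓; |JF| = 16.60 ✗.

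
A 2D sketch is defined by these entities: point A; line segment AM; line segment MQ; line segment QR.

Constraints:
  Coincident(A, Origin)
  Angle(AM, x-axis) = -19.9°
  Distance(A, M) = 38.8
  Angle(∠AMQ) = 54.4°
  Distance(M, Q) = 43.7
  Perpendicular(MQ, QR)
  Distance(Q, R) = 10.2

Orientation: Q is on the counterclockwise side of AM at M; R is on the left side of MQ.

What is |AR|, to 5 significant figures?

30.026

A is at the origin; AM runs at -19.9° with length 38.8, so M = 38.8·(cos -19.9°, sin -19.9°) = (36.483, -13.207). ∠AMQ = 54.4°, so MQ runs at -19.9° + (180° − 54.4°) = 105.70° from the x-axis; with |MQ| = 43.7, Q = M + 43.7·(cos 105.70°, sin 105.70°) = (24.658, 28.863). The perpendicularity gives QR at right angles to MQ; with |QR| = 10.2 on the left of MQ, R = Q + 10.2·(-0.96269, -0.27060) = (14.838, 26.103). Then |AR| = |R − A| = 30.026.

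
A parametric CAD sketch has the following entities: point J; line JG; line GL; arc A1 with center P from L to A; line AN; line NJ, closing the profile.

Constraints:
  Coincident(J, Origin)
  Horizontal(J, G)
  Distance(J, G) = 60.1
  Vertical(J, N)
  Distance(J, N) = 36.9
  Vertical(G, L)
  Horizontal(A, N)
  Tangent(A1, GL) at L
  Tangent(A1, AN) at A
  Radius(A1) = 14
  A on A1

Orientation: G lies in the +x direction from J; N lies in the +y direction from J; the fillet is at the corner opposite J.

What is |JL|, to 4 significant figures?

64.32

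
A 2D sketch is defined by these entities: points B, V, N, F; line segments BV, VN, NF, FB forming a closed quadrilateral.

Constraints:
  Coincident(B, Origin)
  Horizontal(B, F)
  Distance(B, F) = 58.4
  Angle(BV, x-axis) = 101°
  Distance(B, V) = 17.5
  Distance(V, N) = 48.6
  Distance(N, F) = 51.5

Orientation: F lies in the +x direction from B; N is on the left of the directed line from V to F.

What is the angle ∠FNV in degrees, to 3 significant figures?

79.6°

B is at the origin; B and F share the same y with |BF| = 58.4 and F in +x, so F = (58.4, 0). BV runs at 101.0° with |BV| = 17.5, so V = (-3.34, 17.2). N is determined by |VN| = 48.6 and |NF| = 51.5 together: it lies at the intersection of circle(V, 48.6) and circle(F, 51.5). With |VF| = 64.1, the foot of the radical line on VF is 29.8 from V and the perpendicular offset is √(48.6² − 29.8²) = 38.4. Taking the left-of-VF solution: N = (35.6, 46.2).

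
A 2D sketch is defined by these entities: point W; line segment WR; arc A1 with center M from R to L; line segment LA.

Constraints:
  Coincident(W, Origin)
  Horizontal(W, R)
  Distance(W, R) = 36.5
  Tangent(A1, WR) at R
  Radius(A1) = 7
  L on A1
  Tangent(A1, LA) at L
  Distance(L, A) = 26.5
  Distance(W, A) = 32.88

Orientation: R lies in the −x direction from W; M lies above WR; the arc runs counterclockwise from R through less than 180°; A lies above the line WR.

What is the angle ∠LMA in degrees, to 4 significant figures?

75.20°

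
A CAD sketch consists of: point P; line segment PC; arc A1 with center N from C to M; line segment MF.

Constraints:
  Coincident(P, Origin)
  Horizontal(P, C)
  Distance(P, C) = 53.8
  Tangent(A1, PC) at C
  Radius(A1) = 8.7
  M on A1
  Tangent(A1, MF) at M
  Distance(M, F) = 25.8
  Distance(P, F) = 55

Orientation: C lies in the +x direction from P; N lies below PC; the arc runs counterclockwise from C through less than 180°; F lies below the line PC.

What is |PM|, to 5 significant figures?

45.842

P is at the origin; PC is horizontal with |PC| = 53.8 and C on the +x side, so C = (53.800, 0.0000). A1 meets PC tangentially, so NC is at right angles to PC, so N = C + (0, -8.7) = (53.800, -8.7000). Since NM ⟂ MF (tangency), |NF| = √(8.7² + 25.8²) = 27.227 regardless of where M sits on A1. So F lies on both circle(P, 55.0) and circle(N, 27.227); the below-PC intersection is F = (43.354, -33.844). M is the foot of the tangent from F: M = (45.120, -8.1044).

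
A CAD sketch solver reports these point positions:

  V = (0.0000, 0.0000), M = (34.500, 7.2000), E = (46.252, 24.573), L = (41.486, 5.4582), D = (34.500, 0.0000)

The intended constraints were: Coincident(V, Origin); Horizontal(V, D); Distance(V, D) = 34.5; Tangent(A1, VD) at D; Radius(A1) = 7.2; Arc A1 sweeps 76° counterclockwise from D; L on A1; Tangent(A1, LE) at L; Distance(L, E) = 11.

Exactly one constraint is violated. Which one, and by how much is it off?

Distance(L, E) = 11 — off by 8.70.

V = (0.00, 0.00) ✓; V.y = 0.00, D.y = 0.00 ✓; |VD| = 34.50 ✓; ∠(MD, DV) = 90.00° ✓; |MD| = 7.200 ✓; bearing(M→L) − bearing(M→D) = 76.00° ✓; |ML| = 7.200 ✓; ∠(ML, LE) = 90.00° ✓; |LE| = 19.70 ✗.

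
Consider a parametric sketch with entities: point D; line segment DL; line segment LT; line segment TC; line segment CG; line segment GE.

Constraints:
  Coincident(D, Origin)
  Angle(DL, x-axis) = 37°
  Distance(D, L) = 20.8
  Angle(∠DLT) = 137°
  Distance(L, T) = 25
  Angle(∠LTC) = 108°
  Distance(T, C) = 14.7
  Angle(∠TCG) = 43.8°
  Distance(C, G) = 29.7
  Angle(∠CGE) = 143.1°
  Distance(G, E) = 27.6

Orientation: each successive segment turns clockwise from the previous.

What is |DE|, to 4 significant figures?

39.89

D is at the origin; DL runs at 37.0° with length 20.8, so L = (16.61, 12.52). ∠DLT = 137.0° gives LT at -6.000° from the x-axis; with |LT| = 25.0, T = (41.47, 9.905). ∠LTC = 108.0° gives TC at -78.00° from the x-axis; with |TC| = 14.7, C = (44.53, -4.474). ∠TCG = 43.8° gives CG at 145.8° from the x-axis; with |CG| = 29.7, G = (19.97, 12.22). ∠CGE = 143.1° gives GE at 108.9° from the x-axis; with |GE| = 27.6, E = (11.03, 38.33). Then |DE| = |E − D| = 39.89.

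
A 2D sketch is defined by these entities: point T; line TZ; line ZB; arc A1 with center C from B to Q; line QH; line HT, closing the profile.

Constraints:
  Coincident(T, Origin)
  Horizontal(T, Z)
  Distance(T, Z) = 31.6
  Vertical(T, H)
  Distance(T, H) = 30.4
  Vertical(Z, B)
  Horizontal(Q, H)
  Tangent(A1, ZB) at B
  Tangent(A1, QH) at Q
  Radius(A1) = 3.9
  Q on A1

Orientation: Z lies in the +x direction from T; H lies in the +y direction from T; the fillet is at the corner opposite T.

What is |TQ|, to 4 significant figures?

41.13

T is at the origin; TZ is horizontal with |TZ| = 31.6 and Z on the +x side, so Z = (31.60, 0.000). TH is vertical with |TH| = 30.4 and H on the +y side, so H = (0.000, 30.40). The virtual corner opposite T is at (31.60, 30.40). A1 meets ZB tangentially, so CB is at right angles to ZB and the tangent condition forces CQ to be normal to QH, with radius 3.9, so the center C sits 3.9 in from both sides at C = (27.70, 26.50). That places the tangent points at B = (31.60, 26.50) on ZB and Q = (27.70, 30.40) on QH. Then |TQ| = |Q − T| = 41.13.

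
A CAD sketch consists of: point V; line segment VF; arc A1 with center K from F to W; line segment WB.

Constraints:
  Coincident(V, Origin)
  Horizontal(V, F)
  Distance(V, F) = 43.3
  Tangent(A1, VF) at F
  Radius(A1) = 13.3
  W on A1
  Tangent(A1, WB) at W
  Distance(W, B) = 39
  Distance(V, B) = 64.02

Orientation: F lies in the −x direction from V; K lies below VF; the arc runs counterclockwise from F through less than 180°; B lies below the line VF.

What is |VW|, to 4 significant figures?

58.31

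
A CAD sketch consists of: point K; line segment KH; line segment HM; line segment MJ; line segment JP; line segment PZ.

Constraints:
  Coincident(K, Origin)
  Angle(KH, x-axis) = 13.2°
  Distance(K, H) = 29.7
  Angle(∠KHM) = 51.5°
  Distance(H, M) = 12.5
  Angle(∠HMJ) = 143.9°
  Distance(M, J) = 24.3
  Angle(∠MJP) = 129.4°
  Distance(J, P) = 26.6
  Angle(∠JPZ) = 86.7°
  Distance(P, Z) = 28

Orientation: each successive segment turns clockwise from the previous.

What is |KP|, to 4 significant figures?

23.26

∠HMJ = 143.9° gives MJ at -151.4° from the x-axis; with |MJ| = 24.3, J = (2.238, -16.15). ∠MJP = 129.4° gives JP at 158.0° from the x-axis; with |JP| = 26.6, P = (-22.42, -6.187). Then |KP| = |P − K| = 23.26.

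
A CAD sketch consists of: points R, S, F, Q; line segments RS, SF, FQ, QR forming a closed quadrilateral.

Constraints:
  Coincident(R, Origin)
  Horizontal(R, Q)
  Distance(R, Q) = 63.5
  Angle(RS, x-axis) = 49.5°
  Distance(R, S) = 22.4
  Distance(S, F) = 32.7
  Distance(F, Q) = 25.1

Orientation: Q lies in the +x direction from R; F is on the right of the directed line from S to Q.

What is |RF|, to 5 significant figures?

39.167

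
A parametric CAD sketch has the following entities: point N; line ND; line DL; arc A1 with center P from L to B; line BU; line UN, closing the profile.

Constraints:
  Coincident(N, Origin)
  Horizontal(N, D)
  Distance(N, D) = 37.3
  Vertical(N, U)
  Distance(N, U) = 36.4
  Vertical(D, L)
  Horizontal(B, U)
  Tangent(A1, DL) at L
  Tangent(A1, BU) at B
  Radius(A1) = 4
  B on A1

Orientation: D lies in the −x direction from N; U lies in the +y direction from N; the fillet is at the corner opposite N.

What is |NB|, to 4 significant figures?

49.33

The virtual corner opposite N is at (-37.30, 36.40). The tangent condition forces PL to be normal to DL and the tangent condition forces PB to be normal to BU, with radius 4.0, so the center P sits 4.0 in from both sides at P = (-33.30, 32.40). That places the tangent points at L = (-37.30, 32.40) on DL and B = (-33.30, 36.40) on BU. Then |NB| = |B − N| = 49.33.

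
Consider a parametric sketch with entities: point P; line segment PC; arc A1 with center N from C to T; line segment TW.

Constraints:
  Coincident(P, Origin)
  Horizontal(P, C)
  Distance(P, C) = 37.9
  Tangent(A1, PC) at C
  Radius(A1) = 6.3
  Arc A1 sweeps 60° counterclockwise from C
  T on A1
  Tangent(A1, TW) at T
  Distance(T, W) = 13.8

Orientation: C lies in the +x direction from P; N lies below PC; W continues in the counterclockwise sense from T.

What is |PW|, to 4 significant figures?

29.67

P is at the origin; PC is horizontal with |PC| = 37.9 and C on the +x side, so C = (37.90, 0.000). Since A1 is tangent to PC there, NC ⟂ PC, so N = C + (0, -6.3) = (37.90, -6.300). On A1, C sits at bearing 90° from N; a 60° counterclockwise sweep puts T at bearing 150°, so T = N + 6.3·(cos 150°, sin 150°) = (32.44, -3.150). Tangency of A1 to TW means the radius NT is perpendicular to TW, so TW runs along (−sin 150°, cos 150°); with |TW| = 13.8, W = (25.54, -15.10). Then |PW| = |W − P| = 29.67.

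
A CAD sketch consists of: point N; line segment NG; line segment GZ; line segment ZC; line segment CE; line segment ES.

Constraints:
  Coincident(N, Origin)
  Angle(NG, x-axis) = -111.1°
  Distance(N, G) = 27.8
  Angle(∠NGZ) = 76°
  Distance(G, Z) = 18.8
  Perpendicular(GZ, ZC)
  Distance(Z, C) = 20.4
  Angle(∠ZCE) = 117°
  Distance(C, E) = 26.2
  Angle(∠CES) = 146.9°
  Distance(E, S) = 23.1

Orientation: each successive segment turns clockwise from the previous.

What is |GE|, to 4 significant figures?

32.61

N is at the origin; NG runs at -111.1° with length 27.8, so G = (-10.01, -25.94). ∠NGZ = 76.0° gives GZ at 144.9° from the x-axis; with |GZ| = 18.8, Z = (-25.39, -15.13). GZ is perpendicular to ZC, so ZC runs at 54.90°; with |ZC| = 20.4, C = (-13.66, 1.564). ∠ZCE = 117.0° gives CE at -8.100° from the x-axis; with |CE| = 26.2, E = (12.28, -2.127). Then |GE| = |E − G| = 32.61.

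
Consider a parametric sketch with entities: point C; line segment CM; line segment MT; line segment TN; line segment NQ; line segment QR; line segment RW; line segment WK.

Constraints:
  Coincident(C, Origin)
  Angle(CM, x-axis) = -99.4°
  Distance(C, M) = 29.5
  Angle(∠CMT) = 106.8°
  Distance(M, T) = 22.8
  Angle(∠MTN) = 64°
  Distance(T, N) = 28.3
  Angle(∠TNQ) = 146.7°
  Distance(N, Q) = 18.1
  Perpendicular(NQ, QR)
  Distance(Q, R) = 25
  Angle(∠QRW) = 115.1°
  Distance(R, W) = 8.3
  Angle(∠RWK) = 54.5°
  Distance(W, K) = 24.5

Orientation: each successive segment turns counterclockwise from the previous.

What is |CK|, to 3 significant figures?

3.90

C is at the origin; CM runs at -99.4° with length 29.5, so M = (-4.82, -29.1). ∠CMT = 106.8° gives MT at -26.2° from the x-axis; with |MT| = 22.8, T = (15.6, -39.2). ∠MTN = 64.0° gives TN at 89.8° from the x-axis; with |TN| = 28.3, N = (15.7, -10.9). ∠TNQ = 146.7° gives NQ at 123° from the x-axis; with |NQ| = 18.1, Q = (5.85, 4.29). NQ is perpendicular to QR, so QR runs at -147°; with |QR| = 25.0, R = (-15.1, -9.36). ∠QRW = 115.1° gives RW at -82.0° from the x-axis; with |RW| = 8.3, W = (-13.9, -17.6). ∠RWK = 54.5° gives WK at 43.5° from the x-axis; with |WK| = 24.5, K = (3.84, -0.715). Then |CK| = |K − C| = 3.90.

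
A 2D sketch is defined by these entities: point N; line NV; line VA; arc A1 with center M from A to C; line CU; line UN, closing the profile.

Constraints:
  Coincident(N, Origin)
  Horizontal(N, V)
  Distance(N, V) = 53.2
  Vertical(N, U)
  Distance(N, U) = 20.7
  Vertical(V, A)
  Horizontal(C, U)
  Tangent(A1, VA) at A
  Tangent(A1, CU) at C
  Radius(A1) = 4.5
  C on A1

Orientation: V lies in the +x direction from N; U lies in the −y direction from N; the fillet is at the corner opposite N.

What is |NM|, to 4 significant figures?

51.32

NU is vertical with |NU| = 20.7 and U on the −y side, so U = (0.000, -20.70). The virtual corner opposite N is at (53.20, -20.70). A1 meets VA tangentially, so MA is at right angles to VA and A1 meets CU tangentially, so MC is at right angles to CU, with radius 4.5, so the center M sits 4.5 in from both sides at M = (48.70, -16.20). Then |NM| = |M − N| = 51.32.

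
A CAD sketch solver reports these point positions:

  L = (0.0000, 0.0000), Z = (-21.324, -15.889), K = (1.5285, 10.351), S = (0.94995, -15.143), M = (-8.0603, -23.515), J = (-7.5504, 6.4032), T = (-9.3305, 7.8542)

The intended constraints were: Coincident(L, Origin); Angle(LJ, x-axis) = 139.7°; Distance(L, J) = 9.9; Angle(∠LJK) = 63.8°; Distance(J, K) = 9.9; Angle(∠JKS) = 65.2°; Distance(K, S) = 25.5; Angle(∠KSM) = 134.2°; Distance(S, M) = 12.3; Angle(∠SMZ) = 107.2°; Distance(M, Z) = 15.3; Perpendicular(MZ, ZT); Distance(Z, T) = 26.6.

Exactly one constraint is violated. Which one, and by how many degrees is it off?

Perpendicular(MZ, ZT) — off by 3.10°.

L = (0.00, 0.00) ✓; LJ at 139.7° ✓; |LJ| = 9.900 ✓; ∠LJK = 63.80° ✓; |JK| = 9.900 ✓; ∠JKS = 65.20° ✓; |KS| = 25.50 ✓; ∠KSM = 134.2° ✓; |SM| = 12.30 ✓; ∠SMZ = 107.2° ✓; |MZ| = 15.30 ✓; ∠(MZ, ZT) = 86.90° ✗; |ZT| = 26.60 ✓.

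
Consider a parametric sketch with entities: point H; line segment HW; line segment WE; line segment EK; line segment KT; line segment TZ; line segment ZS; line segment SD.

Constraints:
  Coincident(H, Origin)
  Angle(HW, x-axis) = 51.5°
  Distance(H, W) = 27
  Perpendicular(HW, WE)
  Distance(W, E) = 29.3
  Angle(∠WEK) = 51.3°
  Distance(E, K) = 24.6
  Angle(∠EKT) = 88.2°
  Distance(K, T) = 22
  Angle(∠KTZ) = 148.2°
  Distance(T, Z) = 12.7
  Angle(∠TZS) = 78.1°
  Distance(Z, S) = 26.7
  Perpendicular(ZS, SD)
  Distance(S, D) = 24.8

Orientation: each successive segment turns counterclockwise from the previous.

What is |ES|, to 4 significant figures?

13.65

∠KTZ = 148.2° gives TZ at 33.80° from the x-axis; with |TZ| = 12.7, Z = (26.50, 22.60). ∠TZS = 78.1° gives ZS at 135.7° from the x-axis; with |ZS| = 26.7, S = (7.394, 41.25). Then |ES| = |S − E| = 13.65.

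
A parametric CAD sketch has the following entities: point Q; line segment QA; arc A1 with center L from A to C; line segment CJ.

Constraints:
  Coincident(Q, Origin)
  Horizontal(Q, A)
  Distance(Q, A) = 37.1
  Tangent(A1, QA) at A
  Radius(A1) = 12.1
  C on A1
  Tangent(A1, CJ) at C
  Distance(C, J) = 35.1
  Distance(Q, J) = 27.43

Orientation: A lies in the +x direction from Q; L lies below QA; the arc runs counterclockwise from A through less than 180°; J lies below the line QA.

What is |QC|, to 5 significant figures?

29.018

Q is at the origin; Q and A share the same y with |QA| = 37.1 and A on the +x side, so A = (37.100, 0.0000). Since A1 is tangent to QA there, LA ⟂ QA, so L = A + (0, -12.1) = (37.100, -12.100). Since LC ⟂ CJ (tangency), |LJ| = √(12.1² + 35.1²) = 37.127 regardless of where C sits on A1. So J lies on both circle(Q, 27.43) and circle(L, 37.127); the below-QA intersection is J = (3.2013, -27.243). C is the foot of the tangent from J: C = (28.834, -3.2637).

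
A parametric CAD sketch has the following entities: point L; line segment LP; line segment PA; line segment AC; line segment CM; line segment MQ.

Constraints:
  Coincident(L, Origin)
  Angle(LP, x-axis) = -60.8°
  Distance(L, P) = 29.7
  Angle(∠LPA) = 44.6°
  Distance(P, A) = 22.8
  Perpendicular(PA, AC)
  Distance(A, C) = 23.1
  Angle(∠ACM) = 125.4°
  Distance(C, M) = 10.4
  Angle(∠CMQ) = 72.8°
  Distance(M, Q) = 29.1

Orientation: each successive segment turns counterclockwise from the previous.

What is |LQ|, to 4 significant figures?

25.07

L is at the origin; LP runs at -60.8° with length 29.7, so P = (14.49, -25.93). ∠LPA = 44.6° gives PA at 74.60° from the x-axis; with |PA| = 22.8, A = (20.54, -3.944). PA ⟂ AC, so AC runs at 164.6°; with |AC| = 23.1, C = (-1.726, 2.190). ∠ACM = 125.4° gives CM at -140.8° from the x-axis; with |CM| = 10.4, M = (-9.786, -4.383). ∠CMQ = 72.8° gives MQ at -33.60° from the x-axis; with |MQ| = 29.1, Q = (14.45, -20.49). Then |LQ| = |Q − L| = 25.07.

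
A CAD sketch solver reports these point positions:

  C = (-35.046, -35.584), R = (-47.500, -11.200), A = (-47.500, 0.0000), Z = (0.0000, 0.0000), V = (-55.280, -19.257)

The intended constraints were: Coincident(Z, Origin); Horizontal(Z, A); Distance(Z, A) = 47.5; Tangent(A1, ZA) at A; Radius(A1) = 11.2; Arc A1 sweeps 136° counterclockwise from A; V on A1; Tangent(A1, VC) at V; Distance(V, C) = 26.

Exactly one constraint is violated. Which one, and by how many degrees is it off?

Tangent(A1, VC) at V — off by 5.10°.

Z = (0.00, 0.00) ✓; Z.y = 0.00, A.y = 0.00 ✓; |ZA| = 47.50 ✓; ∠(RA, AZ) = 90.00° ✓; |RA| = 11.20 ✓; bearing(R→V) − bearing(R→A) = 136.0° ✓; |RV| = 11.20 ✓; ∠(RV, VC) = 84.90° ✗; |VC| = 26.00 ✓.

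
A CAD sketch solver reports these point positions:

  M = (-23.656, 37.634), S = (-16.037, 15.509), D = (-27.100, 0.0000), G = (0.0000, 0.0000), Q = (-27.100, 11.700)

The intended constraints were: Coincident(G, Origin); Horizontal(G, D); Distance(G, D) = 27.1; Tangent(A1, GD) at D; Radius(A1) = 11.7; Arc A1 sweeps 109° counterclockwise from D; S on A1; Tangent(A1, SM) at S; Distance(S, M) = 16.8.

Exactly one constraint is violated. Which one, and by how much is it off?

Distance(S, M) = 16.8 — off by 6.60.

G = (0.00, 0.00) ✓; G.y = 0.00, D.y = 0.00 ✓; |GD| = 27.10 ✓; ∠(QD, DG) = 90.00° ✓; |QD| = 11.70 ✓; bearing(Q→S) − bearing(Q→D) = 109.0° ✓; |QS| = 11.70 ✓; ∠(QS, SM) = 90.00° ✓; |SM| = 23.40 ✗.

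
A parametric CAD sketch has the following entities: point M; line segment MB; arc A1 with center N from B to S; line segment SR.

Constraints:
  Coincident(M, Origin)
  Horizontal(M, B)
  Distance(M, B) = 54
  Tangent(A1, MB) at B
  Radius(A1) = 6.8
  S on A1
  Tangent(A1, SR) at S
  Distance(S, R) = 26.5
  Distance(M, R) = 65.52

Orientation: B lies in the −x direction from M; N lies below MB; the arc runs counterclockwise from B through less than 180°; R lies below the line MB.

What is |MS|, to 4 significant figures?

61.22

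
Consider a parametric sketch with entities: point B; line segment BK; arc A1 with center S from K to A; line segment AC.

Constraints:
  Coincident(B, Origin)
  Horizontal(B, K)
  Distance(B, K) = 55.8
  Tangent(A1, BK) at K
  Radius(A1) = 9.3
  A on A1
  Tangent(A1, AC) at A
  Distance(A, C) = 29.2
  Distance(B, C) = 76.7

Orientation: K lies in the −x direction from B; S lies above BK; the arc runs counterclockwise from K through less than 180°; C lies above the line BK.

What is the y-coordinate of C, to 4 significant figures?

37.96

Checks: B = (0.00, 0.00) ✓; ∠(SK, KB) = 90.00° ✓; |SK| = 9.300 ✓; |SA| = 9.300 ✓; ∠(SA, AC) = 90.00° ✓; |AC| = 29.20 ✓; |BC| = 76.70 ✓.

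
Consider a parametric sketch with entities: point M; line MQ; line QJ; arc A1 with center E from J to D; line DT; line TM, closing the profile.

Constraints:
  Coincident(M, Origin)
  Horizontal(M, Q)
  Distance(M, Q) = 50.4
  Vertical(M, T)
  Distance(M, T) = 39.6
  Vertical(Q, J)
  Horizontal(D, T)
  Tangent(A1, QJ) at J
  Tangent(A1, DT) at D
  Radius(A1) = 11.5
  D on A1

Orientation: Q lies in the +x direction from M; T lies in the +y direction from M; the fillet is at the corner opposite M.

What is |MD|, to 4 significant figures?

55.51

The virtual corner opposite M is at (50.40, 39.60). The tangent condition forces EJ to be normal to QJ and the tangent condition forces ED to be normal to DT, with radius 11.5, so the center E sits 11.5 in from both sides at E = (38.90, 28.10). That places the tangent points at J = (50.40, 28.10) on QJ and D = (38.90, 39.60) on DT. Then |MD| = |D − M| = 55.51.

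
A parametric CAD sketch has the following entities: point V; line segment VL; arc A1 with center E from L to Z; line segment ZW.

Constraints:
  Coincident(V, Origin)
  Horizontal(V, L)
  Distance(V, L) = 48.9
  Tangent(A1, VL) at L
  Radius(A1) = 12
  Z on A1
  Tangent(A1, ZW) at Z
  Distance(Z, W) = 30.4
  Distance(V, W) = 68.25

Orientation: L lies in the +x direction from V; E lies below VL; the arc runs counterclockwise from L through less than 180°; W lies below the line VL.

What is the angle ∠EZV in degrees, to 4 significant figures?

129.1°

V is at the origin; V and L share the same y with |VL| = 48.9 and L on the +x side, so L = (48.90, 0.000). Tangency of A1 to VL means the radius EL is perpendicular to VL, so E = L + (0, -12) = (48.90, -12.00). Since EZ ⟂ ZW (tangency), |EW| = √(12.0² + 30.4²) = 32.68 regardless of where Z sits on A1. So W lies on both circle(V, 68.25) and circle(E, 32.68); the below-VL intersection is W = (51.69, -44.56). Z is the foot of the tangent from W: Z = (38.16, -17.34).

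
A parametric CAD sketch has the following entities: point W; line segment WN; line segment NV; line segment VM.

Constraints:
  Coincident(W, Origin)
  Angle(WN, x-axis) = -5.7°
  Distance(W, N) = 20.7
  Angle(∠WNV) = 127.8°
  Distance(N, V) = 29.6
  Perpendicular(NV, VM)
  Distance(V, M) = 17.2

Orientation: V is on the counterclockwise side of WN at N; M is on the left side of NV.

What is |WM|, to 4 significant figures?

42.30

∠WNV = 127.8°, so NV runs at -5.7° + (180° − 127.8°) = 46.50° from the x-axis; with |NV| = 29.6, V = N + 29.6·(cos 46.50°, sin 46.50°) = (40.97, 19.42). The perpendicularity gives VM at right angles to NV; with |VM| = 17.2 on the left of NV, M = V + 17.2·(-0.7254, 0.6884) = (28.50, 31.25). Then |WM| = |M − W| = 42.30.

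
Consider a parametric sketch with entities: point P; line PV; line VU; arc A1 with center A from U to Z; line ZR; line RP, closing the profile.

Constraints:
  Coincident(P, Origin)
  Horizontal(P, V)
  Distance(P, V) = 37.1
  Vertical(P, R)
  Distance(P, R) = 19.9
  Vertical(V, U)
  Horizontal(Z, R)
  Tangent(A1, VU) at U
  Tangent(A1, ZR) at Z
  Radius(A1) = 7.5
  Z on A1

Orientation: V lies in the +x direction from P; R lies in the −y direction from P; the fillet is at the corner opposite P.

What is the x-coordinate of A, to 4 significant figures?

29.60

P is at the origin; P and V share the same y with |PV| = 37.1 and V on the +x side, so V = (37.10, 0.000). P and R share the same x with |PR| = 19.9 and R on the −y side, so R = (0.000, -19.90). The virtual corner opposite P is at (37.10, -19.90). Since A1 is tangent to VU there, AU ⟂ VU and the tangent condition forces AZ to be normal to ZR, with radius 7.5, so the center A sits 7.5 in from both sides at A = (29.60, -12.40). So A.x = 29.60.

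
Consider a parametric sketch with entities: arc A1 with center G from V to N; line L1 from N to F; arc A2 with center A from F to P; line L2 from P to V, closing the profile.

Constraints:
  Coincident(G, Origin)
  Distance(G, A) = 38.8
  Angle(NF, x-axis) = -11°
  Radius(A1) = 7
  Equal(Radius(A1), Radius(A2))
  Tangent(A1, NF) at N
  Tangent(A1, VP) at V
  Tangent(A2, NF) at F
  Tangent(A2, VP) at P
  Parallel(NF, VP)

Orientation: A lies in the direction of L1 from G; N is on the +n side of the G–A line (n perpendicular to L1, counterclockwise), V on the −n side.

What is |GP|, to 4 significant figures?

39.43

The slot axis is L1's direction at -11.0°, so u = (cos -11.0°, sin -11.0°) = (0.9816, -0.1908) and n = (−sin -11.0°, cos -11.0°) = (0.1908, 0.9816). G is at the origin and A lies 38.8 along u from G, so A = 38.8·u = (38.09, -7.403). Tangency of A1 to both parallel lines with radius 7.0 puts N and V at G ± 7.0·n: N = (1.336, 6.871), V = (-1.336, -6.871). Equal radii place F and P the same way about A: F = A + 7.0·n = (39.42, -0.5320), P = A − 7.0·n = (36.75, -14.27). Then |GP| = |P − G| = 39.43.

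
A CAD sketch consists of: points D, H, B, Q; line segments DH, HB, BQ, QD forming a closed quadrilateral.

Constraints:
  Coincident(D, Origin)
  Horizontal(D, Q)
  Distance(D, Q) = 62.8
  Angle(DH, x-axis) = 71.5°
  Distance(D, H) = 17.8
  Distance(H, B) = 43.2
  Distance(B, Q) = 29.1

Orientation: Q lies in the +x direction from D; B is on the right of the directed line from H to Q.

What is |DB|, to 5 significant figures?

39.041

D is at the origin; DQ is horizontal with |DQ| = 62.8 and Q in +x, so Q = (62.8, 0). DH runs at 71.5° with |DH| = 17.8, so H = (5.6480, 16.880). B is determined by |HB| = 43.2 and |BQ| = 29.1 together: it lies at the intersection of circle(H, 43.2) and circle(Q, 29.1). With |HQ| = 59.593, the foot of the radical line on HQ is 38.350 from H and the perpendicular offset is √(43.2² − 38.350²) = 19.888. Taking the right-of-HQ solution: B = (36.793, -13.056).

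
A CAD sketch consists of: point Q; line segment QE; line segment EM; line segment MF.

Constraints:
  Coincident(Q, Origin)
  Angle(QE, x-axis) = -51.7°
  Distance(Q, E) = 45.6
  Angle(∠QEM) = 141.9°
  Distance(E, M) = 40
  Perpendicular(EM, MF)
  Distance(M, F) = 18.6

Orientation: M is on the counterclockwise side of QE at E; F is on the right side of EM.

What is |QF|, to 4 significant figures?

89.12

Q is at the origin; QE runs at -51.7° with length 45.6, so E = 45.6·(cos -51.7°, sin -51.7°) = (28.26, -35.79). ∠QEM = 141.9°, so EM runs at -51.7° + (180° − 141.9°) = -13.60° from the x-axis; with |EM| = 40.0, M = E + 40.0·(cos -13.60°, sin -13.60°) = (67.14, -45.19). EM ⟂ MF; with |MF| = 18.6 on the right of EM, F = M + 18.6·(-0.2351, -0.9720) = (62.77, -63.27). Then |QF| = |F − Q| = 89.12.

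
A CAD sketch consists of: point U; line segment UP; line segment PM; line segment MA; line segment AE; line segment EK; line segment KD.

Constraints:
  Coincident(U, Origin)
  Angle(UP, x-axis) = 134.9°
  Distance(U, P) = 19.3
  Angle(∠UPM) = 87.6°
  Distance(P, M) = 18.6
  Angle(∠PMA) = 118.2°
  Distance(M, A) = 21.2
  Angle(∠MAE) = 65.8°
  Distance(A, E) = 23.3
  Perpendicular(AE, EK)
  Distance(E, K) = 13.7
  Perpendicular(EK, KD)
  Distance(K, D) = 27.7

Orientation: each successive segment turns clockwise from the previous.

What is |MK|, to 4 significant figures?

15.66

∠MAE = 65.8° gives AE at -133.5° from the x-axis; with |AE| = 23.3, E = (4.060, 2.329). AE is perpendicular to EK, so EK runs at 136.5°; with |EK| = 13.7, K = (-5.878, 11.76). Then |MK| = |K − M| = 15.66.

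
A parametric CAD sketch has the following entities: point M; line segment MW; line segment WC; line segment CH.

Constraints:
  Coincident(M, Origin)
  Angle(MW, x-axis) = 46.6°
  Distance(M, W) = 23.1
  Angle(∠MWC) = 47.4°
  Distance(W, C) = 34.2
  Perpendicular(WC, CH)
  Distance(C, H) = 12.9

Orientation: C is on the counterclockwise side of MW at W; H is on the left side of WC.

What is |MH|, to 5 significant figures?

19.012

M is at the origin; MW runs at 46.6° with length 23.1, so W = 23.1·(cos 46.6°, sin 46.6°) = (15.872, 16.784). ∠MWC = 47.4°, so WC runs at 46.6° + (180° − 47.4°) = 179.20° from the x-axis; with |WC| = 34.2, C = W + 34.2·(cos 179.20°, sin 179.20°) = (-18.325, 17.261). WC ⟂ CH; with |CH| = 12.9 on the left of WC, H = C + 12.9·(-0.013962, -0.99990) = (-18.505, 4.3626). Then |MH| = |H − M| = 19.012.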